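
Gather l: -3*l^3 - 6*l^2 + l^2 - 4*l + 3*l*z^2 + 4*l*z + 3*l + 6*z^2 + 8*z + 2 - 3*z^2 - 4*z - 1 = -3*l^3 - 5*l^2 + l*(3*z^2 + 4*z - 1) + 3*z^2 + 4*z + 1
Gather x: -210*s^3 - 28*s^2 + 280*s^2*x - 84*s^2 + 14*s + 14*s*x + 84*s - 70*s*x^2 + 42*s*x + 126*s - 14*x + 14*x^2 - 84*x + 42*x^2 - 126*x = -210*s^3 - 112*s^2 + 224*s + x^2*(56 - 70*s) + x*(280*s^2 + 56*s - 224)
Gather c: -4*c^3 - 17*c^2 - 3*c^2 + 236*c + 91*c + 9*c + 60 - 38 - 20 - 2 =-4*c^3 - 20*c^2 + 336*c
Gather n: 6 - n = 6 - n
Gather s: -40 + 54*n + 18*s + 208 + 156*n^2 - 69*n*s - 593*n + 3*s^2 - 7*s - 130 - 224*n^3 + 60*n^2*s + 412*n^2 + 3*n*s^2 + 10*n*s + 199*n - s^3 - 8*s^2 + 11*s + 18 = -224*n^3 + 568*n^2 - 340*n - s^3 + s^2*(3*n - 5) + s*(60*n^2 - 59*n + 22) + 56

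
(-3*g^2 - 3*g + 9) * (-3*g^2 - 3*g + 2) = 9*g^4 + 18*g^3 - 24*g^2 - 33*g + 18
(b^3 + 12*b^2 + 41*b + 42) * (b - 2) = b^4 + 10*b^3 + 17*b^2 - 40*b - 84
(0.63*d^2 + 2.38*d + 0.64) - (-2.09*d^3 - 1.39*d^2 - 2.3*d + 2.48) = 2.09*d^3 + 2.02*d^2 + 4.68*d - 1.84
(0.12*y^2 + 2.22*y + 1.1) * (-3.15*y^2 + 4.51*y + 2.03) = -0.378*y^4 - 6.4518*y^3 + 6.7908*y^2 + 9.4676*y + 2.233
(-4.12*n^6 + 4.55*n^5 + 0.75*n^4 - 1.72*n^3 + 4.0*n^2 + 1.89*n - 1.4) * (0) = 0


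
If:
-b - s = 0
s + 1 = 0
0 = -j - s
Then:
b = 1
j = 1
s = -1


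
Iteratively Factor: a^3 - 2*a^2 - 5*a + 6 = (a - 3)*(a^2 + a - 2) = (a - 3)*(a - 1)*(a + 2)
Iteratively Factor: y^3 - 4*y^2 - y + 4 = (y + 1)*(y^2 - 5*y + 4) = (y - 1)*(y + 1)*(y - 4)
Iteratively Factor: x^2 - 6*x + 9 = (x - 3)*(x - 3)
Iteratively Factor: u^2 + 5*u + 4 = (u + 4)*(u + 1)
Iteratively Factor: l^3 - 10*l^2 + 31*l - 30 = (l - 3)*(l^2 - 7*l + 10) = (l - 5)*(l - 3)*(l - 2)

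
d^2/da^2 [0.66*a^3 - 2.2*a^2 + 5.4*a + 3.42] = 3.96*a - 4.4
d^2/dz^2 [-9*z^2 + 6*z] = -18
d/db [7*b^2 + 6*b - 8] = 14*b + 6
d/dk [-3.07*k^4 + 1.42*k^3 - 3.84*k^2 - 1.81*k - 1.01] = -12.28*k^3 + 4.26*k^2 - 7.68*k - 1.81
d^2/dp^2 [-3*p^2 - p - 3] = -6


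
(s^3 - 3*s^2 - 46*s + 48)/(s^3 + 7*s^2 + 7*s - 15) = (s^2 - 2*s - 48)/(s^2 + 8*s + 15)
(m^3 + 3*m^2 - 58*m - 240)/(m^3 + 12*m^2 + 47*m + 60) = (m^2 - 2*m - 48)/(m^2 + 7*m + 12)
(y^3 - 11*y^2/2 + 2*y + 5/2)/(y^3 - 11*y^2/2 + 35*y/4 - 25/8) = 4*(2*y^3 - 11*y^2 + 4*y + 5)/(8*y^3 - 44*y^2 + 70*y - 25)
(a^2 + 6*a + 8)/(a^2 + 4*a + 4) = (a + 4)/(a + 2)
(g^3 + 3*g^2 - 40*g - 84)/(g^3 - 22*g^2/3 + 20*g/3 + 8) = 3*(g^2 + 9*g + 14)/(3*g^2 - 4*g - 4)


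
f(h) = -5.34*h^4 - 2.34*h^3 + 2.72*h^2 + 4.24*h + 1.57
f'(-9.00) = 14958.10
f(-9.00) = -33146.15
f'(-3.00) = 501.46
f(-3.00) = -356.03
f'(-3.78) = 1037.03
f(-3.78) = -939.41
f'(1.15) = -31.27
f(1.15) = -2.86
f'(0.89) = -11.54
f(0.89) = 2.50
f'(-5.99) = 4310.51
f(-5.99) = -6297.93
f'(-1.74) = 86.05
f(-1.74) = -34.19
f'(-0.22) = 2.93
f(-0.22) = 0.78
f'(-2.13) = 167.22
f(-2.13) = -82.42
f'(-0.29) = 2.59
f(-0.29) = 0.59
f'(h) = -21.36*h^3 - 7.02*h^2 + 5.44*h + 4.24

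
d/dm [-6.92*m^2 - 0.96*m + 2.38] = -13.84*m - 0.96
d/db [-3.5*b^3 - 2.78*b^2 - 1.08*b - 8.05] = -10.5*b^2 - 5.56*b - 1.08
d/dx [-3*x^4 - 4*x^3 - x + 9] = -12*x^3 - 12*x^2 - 1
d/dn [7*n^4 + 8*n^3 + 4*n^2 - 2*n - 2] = 28*n^3 + 24*n^2 + 8*n - 2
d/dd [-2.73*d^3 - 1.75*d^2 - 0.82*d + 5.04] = -8.19*d^2 - 3.5*d - 0.82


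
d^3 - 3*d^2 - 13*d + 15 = (d - 5)*(d - 1)*(d + 3)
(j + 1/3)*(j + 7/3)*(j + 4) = j^3 + 20*j^2/3 + 103*j/9 + 28/9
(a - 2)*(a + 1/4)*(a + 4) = a^3 + 9*a^2/4 - 15*a/2 - 2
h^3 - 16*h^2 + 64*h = h*(h - 8)^2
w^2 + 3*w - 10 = (w - 2)*(w + 5)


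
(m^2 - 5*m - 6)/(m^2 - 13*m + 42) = (m + 1)/(m - 7)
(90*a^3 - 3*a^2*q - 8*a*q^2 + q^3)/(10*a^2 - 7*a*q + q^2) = (-18*a^2 - 3*a*q + q^2)/(-2*a + q)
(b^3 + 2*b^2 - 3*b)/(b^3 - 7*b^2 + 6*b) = (b + 3)/(b - 6)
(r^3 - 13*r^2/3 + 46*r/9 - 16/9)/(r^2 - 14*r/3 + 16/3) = (3*r^2 - 5*r + 2)/(3*(r - 2))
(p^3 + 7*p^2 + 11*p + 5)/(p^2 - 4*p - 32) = (p^3 + 7*p^2 + 11*p + 5)/(p^2 - 4*p - 32)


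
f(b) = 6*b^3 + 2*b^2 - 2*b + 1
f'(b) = 18*b^2 + 4*b - 2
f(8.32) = 3578.39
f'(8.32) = 1277.28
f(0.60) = 1.82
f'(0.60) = 6.88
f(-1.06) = -1.78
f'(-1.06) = 13.98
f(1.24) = 13.03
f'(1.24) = 30.64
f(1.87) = 43.49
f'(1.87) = 68.42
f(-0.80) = 0.81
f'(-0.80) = 6.32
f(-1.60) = -15.26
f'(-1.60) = 37.68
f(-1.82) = -24.91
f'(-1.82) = 50.34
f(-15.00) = -19769.00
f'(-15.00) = 3988.00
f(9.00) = 4519.00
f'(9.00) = 1492.00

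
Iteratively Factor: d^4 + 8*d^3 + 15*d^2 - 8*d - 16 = (d + 1)*(d^3 + 7*d^2 + 8*d - 16) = (d + 1)*(d + 4)*(d^2 + 3*d - 4) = (d + 1)*(d + 4)^2*(d - 1)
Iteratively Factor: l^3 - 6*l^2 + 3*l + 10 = (l + 1)*(l^2 - 7*l + 10) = (l - 2)*(l + 1)*(l - 5)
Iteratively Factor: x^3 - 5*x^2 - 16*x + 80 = (x - 5)*(x^2 - 16) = (x - 5)*(x + 4)*(x - 4)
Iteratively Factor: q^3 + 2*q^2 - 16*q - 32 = (q - 4)*(q^2 + 6*q + 8) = (q - 4)*(q + 2)*(q + 4)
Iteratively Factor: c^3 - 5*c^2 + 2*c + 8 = (c - 4)*(c^2 - c - 2) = (c - 4)*(c + 1)*(c - 2)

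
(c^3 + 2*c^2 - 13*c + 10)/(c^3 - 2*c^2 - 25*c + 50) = (c - 1)/(c - 5)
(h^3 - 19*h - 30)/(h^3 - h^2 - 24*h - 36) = (h - 5)/(h - 6)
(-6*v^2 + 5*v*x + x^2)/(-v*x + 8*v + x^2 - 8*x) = (6*v + x)/(x - 8)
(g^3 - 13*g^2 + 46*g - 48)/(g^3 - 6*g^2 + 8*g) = (g^2 - 11*g + 24)/(g*(g - 4))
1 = 1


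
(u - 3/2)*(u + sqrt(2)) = u^2 - 3*u/2 + sqrt(2)*u - 3*sqrt(2)/2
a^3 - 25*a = a*(a - 5)*(a + 5)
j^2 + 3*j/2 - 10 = (j - 5/2)*(j + 4)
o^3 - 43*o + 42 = (o - 6)*(o - 1)*(o + 7)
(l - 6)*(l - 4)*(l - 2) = l^3 - 12*l^2 + 44*l - 48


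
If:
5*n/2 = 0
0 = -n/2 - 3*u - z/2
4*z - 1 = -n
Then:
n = 0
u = -1/24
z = 1/4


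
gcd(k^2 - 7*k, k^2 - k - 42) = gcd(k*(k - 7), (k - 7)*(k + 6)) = k - 7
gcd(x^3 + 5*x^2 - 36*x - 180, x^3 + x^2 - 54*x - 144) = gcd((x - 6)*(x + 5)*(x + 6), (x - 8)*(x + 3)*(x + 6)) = x + 6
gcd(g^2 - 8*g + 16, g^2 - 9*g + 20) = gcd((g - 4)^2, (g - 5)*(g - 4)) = g - 4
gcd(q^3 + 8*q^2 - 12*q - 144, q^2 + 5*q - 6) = q + 6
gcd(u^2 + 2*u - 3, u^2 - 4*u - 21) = u + 3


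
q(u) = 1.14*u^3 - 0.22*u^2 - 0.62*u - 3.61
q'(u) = 3.42*u^2 - 0.44*u - 0.62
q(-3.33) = -46.08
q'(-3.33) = 38.77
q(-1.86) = -10.55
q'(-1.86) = 12.03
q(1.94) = 2.68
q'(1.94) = 11.40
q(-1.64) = -8.21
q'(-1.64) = 9.30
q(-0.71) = -3.69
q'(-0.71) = 1.42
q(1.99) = 3.27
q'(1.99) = 12.05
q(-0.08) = -3.56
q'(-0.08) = -0.56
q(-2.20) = -15.45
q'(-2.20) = 16.90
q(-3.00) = -34.51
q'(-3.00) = 31.48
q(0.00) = -3.61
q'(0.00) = -0.62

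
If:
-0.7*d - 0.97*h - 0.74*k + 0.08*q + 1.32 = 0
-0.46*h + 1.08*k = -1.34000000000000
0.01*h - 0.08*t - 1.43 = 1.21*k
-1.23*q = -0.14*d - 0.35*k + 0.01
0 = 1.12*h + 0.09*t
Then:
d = 3.47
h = -0.15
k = -1.30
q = 0.02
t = 1.81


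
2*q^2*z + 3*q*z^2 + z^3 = z*(q + z)*(2*q + z)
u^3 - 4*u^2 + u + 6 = (u - 3)*(u - 2)*(u + 1)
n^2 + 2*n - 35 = (n - 5)*(n + 7)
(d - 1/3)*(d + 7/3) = d^2 + 2*d - 7/9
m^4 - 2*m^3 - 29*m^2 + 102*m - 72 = (m - 4)*(m - 3)*(m - 1)*(m + 6)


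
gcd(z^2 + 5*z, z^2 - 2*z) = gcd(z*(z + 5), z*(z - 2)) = z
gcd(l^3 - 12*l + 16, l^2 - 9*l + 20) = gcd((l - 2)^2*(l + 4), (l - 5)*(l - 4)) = 1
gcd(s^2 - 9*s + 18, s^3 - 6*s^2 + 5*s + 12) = s - 3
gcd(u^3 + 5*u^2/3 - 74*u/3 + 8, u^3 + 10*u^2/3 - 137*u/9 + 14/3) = u^2 + 17*u/3 - 2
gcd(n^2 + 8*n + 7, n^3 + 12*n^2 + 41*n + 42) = n + 7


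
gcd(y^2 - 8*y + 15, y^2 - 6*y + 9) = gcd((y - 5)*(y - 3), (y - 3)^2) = y - 3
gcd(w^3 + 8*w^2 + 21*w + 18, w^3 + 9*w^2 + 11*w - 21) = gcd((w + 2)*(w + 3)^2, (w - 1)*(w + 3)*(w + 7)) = w + 3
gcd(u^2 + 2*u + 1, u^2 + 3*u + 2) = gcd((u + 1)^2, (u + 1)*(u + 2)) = u + 1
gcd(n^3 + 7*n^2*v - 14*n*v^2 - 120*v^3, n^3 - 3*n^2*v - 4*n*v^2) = -n + 4*v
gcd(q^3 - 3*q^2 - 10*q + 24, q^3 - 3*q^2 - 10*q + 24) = q^3 - 3*q^2 - 10*q + 24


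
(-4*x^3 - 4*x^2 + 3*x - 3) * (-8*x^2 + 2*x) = 32*x^5 + 24*x^4 - 32*x^3 + 30*x^2 - 6*x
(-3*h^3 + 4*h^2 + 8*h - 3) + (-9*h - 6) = -3*h^3 + 4*h^2 - h - 9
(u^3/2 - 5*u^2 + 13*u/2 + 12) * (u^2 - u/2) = u^5/2 - 21*u^4/4 + 9*u^3 + 35*u^2/4 - 6*u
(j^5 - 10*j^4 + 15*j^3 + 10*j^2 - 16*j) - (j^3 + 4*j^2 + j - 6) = j^5 - 10*j^4 + 14*j^3 + 6*j^2 - 17*j + 6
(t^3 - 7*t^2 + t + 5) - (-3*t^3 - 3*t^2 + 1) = 4*t^3 - 4*t^2 + t + 4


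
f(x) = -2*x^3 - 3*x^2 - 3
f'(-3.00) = -36.00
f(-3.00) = 24.00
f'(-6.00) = -180.00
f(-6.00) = 321.00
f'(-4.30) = -85.14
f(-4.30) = 100.54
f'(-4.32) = -86.05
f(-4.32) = 102.26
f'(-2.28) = -17.51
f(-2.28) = 5.11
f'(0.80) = -8.64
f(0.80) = -5.94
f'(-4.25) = -82.88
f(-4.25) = 96.34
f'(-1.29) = -2.24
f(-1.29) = -3.70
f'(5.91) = -245.03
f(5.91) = -520.63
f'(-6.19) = -192.76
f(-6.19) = 356.41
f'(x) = -6*x^2 - 6*x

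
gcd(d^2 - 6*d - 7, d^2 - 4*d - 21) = d - 7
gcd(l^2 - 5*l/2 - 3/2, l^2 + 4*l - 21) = l - 3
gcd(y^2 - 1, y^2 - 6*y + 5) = y - 1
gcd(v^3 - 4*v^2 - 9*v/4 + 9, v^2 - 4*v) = v - 4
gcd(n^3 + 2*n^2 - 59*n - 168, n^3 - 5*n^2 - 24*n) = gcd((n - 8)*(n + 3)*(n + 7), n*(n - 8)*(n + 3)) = n^2 - 5*n - 24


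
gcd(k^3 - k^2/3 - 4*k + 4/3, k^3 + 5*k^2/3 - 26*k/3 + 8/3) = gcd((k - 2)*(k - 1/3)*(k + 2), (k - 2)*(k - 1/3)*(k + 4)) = k^2 - 7*k/3 + 2/3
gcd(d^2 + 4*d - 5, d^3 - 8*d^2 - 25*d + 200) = d + 5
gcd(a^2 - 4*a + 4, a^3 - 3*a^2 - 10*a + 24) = a - 2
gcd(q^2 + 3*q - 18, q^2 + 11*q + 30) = q + 6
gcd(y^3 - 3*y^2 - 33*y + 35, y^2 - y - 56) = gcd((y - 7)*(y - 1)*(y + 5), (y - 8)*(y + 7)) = 1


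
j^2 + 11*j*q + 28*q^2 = (j + 4*q)*(j + 7*q)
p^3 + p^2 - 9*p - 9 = (p - 3)*(p + 1)*(p + 3)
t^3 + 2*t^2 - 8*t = t*(t - 2)*(t + 4)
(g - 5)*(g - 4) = g^2 - 9*g + 20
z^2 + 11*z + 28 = (z + 4)*(z + 7)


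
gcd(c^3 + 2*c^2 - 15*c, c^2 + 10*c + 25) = c + 5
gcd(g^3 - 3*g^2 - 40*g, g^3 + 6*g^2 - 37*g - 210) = g + 5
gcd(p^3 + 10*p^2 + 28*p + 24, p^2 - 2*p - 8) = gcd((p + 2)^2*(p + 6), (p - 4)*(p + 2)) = p + 2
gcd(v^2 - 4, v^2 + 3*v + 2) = v + 2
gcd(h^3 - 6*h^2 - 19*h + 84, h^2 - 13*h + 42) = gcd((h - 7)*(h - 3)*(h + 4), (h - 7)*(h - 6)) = h - 7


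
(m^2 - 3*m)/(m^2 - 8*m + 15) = m/(m - 5)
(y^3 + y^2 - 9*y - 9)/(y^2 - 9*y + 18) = (y^2 + 4*y + 3)/(y - 6)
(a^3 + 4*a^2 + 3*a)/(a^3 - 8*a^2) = (a^2 + 4*a + 3)/(a*(a - 8))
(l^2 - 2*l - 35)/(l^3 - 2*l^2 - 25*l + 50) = (l - 7)/(l^2 - 7*l + 10)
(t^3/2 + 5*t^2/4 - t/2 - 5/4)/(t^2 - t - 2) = (2*t^2 + 3*t - 5)/(4*(t - 2))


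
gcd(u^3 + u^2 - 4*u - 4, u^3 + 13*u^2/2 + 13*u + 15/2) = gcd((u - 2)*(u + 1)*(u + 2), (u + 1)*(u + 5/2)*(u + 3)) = u + 1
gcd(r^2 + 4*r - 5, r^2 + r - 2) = r - 1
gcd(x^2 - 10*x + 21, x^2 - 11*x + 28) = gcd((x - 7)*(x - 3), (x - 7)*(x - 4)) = x - 7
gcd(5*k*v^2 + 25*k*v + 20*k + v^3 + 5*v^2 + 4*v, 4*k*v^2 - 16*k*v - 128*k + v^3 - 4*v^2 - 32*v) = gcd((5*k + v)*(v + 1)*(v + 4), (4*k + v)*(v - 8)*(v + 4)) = v + 4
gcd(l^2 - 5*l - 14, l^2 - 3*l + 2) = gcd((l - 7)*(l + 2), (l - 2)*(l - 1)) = 1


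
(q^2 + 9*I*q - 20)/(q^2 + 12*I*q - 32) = (q + 5*I)/(q + 8*I)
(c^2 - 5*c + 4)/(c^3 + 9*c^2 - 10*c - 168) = (c - 1)/(c^2 + 13*c + 42)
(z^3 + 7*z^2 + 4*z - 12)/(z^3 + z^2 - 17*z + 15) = (z^2 + 8*z + 12)/(z^2 + 2*z - 15)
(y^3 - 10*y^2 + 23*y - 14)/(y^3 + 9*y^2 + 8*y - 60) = (y^2 - 8*y + 7)/(y^2 + 11*y + 30)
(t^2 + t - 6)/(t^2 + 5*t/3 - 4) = 3*(t - 2)/(3*t - 4)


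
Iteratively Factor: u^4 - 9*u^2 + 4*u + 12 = (u - 2)*(u^3 + 2*u^2 - 5*u - 6) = (u - 2)*(u + 1)*(u^2 + u - 6) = (u - 2)*(u + 1)*(u + 3)*(u - 2)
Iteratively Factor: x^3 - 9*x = (x)*(x^2 - 9) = x*(x + 3)*(x - 3)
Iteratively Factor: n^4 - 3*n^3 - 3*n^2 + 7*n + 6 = (n - 3)*(n^3 - 3*n - 2) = (n - 3)*(n + 1)*(n^2 - n - 2) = (n - 3)*(n - 2)*(n + 1)*(n + 1)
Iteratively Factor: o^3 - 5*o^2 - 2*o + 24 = (o - 3)*(o^2 - 2*o - 8) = (o - 4)*(o - 3)*(o + 2)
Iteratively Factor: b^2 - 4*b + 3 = (b - 3)*(b - 1)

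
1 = 1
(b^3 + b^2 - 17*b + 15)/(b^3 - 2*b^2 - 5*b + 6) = (b + 5)/(b + 2)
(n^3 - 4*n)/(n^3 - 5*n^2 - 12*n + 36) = n*(n + 2)/(n^2 - 3*n - 18)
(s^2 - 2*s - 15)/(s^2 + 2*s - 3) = (s - 5)/(s - 1)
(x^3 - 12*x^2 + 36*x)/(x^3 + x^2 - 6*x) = (x^2 - 12*x + 36)/(x^2 + x - 6)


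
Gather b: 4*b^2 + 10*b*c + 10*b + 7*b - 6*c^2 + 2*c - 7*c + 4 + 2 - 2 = 4*b^2 + b*(10*c + 17) - 6*c^2 - 5*c + 4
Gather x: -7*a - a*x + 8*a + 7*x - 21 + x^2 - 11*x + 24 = a + x^2 + x*(-a - 4) + 3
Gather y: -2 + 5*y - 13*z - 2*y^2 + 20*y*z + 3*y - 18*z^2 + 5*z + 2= -2*y^2 + y*(20*z + 8) - 18*z^2 - 8*z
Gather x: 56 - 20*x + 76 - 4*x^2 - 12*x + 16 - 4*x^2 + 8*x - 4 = -8*x^2 - 24*x + 144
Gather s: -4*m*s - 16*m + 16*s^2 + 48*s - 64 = -16*m + 16*s^2 + s*(48 - 4*m) - 64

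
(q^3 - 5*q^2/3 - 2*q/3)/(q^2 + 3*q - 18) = q*(3*q^2 - 5*q - 2)/(3*(q^2 + 3*q - 18))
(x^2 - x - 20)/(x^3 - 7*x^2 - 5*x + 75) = (x + 4)/(x^2 - 2*x - 15)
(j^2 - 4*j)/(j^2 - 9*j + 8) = j*(j - 4)/(j^2 - 9*j + 8)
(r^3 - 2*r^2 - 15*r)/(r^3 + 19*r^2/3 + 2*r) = 3*(r^2 - 2*r - 15)/(3*r^2 + 19*r + 6)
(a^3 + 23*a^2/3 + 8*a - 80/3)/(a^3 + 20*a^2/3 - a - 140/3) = (3*a - 4)/(3*a - 7)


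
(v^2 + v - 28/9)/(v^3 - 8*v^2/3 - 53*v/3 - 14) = (v - 4/3)/(v^2 - 5*v - 6)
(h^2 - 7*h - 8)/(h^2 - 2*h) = (h^2 - 7*h - 8)/(h*(h - 2))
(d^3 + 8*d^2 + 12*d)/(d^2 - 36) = d*(d + 2)/(d - 6)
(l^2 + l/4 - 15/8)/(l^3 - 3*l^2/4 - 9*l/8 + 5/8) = (2*l + 3)/(2*l^2 + l - 1)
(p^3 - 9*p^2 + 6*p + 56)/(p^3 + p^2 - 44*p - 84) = (p - 4)/(p + 6)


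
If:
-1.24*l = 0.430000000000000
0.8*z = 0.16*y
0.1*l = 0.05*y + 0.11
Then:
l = -0.35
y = -2.89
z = -0.58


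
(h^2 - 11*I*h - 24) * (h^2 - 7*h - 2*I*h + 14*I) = h^4 - 7*h^3 - 13*I*h^3 - 46*h^2 + 91*I*h^2 + 322*h + 48*I*h - 336*I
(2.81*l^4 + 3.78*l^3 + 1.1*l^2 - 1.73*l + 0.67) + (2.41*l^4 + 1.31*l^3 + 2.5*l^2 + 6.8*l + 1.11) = 5.22*l^4 + 5.09*l^3 + 3.6*l^2 + 5.07*l + 1.78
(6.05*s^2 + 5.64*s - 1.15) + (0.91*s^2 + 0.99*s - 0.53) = 6.96*s^2 + 6.63*s - 1.68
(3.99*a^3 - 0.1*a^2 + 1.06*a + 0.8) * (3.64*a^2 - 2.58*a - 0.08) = 14.5236*a^5 - 10.6582*a^4 + 3.7972*a^3 + 0.1852*a^2 - 2.1488*a - 0.064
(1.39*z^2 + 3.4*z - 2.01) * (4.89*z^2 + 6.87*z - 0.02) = 6.7971*z^4 + 26.1753*z^3 + 13.5013*z^2 - 13.8767*z + 0.0402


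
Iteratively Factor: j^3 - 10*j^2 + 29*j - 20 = (j - 4)*(j^2 - 6*j + 5) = (j - 4)*(j - 1)*(j - 5)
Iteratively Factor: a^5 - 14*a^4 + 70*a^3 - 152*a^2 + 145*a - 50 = (a - 1)*(a^4 - 13*a^3 + 57*a^2 - 95*a + 50) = (a - 1)^2*(a^3 - 12*a^2 + 45*a - 50) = (a - 5)*(a - 1)^2*(a^2 - 7*a + 10) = (a - 5)*(a - 2)*(a - 1)^2*(a - 5)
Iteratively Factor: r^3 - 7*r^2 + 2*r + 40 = (r - 4)*(r^2 - 3*r - 10) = (r - 4)*(r + 2)*(r - 5)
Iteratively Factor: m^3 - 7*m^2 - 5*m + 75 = (m - 5)*(m^2 - 2*m - 15) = (m - 5)*(m + 3)*(m - 5)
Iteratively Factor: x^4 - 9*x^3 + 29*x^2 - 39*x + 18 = (x - 1)*(x^3 - 8*x^2 + 21*x - 18) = (x - 3)*(x - 1)*(x^2 - 5*x + 6) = (x - 3)*(x - 2)*(x - 1)*(x - 3)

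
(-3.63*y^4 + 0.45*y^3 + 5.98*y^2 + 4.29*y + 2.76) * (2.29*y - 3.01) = -8.3127*y^5 + 11.9568*y^4 + 12.3397*y^3 - 8.1757*y^2 - 6.5925*y - 8.3076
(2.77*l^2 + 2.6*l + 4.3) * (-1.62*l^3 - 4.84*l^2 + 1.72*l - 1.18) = -4.4874*l^5 - 17.6188*l^4 - 14.7856*l^3 - 19.6086*l^2 + 4.328*l - 5.074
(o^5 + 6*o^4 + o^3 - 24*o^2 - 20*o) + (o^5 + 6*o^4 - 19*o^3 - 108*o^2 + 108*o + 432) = 2*o^5 + 12*o^4 - 18*o^3 - 132*o^2 + 88*o + 432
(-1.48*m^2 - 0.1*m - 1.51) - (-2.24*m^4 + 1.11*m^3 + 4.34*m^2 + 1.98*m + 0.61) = 2.24*m^4 - 1.11*m^3 - 5.82*m^2 - 2.08*m - 2.12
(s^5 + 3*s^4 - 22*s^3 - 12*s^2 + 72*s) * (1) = s^5 + 3*s^4 - 22*s^3 - 12*s^2 + 72*s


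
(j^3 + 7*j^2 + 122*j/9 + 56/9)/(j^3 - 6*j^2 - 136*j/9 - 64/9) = (3*j^2 + 19*j + 28)/(3*j^2 - 20*j - 32)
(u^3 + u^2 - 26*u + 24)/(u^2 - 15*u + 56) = (u^3 + u^2 - 26*u + 24)/(u^2 - 15*u + 56)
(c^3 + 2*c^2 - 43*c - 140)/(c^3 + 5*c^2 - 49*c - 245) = (c + 4)/(c + 7)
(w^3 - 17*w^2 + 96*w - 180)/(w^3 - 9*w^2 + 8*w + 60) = (w - 6)/(w + 2)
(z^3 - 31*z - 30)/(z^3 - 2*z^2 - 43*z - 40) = (z - 6)/(z - 8)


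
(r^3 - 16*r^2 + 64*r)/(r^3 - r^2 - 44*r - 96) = r*(r - 8)/(r^2 + 7*r + 12)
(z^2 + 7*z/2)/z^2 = (z + 7/2)/z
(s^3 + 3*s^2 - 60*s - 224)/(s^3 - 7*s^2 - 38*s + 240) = (s^2 + 11*s + 28)/(s^2 + s - 30)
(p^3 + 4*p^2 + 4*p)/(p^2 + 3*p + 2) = p*(p + 2)/(p + 1)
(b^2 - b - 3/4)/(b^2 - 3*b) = (b^2 - b - 3/4)/(b*(b - 3))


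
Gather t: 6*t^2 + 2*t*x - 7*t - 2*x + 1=6*t^2 + t*(2*x - 7) - 2*x + 1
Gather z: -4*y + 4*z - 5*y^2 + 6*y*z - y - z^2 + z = -5*y^2 - 5*y - z^2 + z*(6*y + 5)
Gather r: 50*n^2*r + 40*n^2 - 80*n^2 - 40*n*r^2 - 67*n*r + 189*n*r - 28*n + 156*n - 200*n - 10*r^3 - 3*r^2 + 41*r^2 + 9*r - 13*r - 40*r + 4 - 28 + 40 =-40*n^2 - 72*n - 10*r^3 + r^2*(38 - 40*n) + r*(50*n^2 + 122*n - 44) + 16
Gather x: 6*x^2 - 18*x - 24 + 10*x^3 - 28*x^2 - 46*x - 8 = 10*x^3 - 22*x^2 - 64*x - 32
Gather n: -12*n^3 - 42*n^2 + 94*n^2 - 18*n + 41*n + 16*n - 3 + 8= -12*n^3 + 52*n^2 + 39*n + 5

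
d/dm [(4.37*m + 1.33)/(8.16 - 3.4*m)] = (136.61608*m - 327.878592)/(3.4*m - 8.16)^3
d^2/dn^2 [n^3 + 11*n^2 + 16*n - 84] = 6*n + 22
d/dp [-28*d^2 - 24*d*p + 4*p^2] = -24*d + 8*p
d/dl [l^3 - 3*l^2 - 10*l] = 3*l^2 - 6*l - 10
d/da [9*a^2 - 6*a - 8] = 18*a - 6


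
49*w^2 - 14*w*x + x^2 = (-7*w + x)^2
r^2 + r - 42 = (r - 6)*(r + 7)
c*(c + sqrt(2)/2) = c^2 + sqrt(2)*c/2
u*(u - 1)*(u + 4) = u^3 + 3*u^2 - 4*u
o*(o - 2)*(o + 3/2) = o^3 - o^2/2 - 3*o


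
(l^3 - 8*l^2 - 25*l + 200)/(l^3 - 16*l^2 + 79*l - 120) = (l + 5)/(l - 3)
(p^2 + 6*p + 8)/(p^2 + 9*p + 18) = (p^2 + 6*p + 8)/(p^2 + 9*p + 18)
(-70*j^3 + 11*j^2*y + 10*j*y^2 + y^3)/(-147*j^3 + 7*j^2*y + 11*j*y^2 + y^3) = (-10*j^2 + 3*j*y + y^2)/(-21*j^2 + 4*j*y + y^2)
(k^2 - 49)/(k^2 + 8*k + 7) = (k - 7)/(k + 1)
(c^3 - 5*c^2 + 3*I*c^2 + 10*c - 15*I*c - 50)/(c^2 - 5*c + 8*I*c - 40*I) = (c^2 + 3*I*c + 10)/(c + 8*I)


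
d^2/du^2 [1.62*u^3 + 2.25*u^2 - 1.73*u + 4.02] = 9.72*u + 4.5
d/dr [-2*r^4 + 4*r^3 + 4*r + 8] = -8*r^3 + 12*r^2 + 4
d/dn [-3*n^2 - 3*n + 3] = -6*n - 3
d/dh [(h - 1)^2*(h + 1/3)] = (h - 1)*(9*h - 1)/3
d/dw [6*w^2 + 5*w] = 12*w + 5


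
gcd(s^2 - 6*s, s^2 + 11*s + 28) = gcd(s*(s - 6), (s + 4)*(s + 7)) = 1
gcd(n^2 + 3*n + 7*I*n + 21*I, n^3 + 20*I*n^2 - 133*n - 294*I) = n + 7*I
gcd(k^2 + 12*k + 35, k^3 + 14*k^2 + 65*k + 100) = k + 5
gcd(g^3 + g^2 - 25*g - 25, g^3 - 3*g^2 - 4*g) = g + 1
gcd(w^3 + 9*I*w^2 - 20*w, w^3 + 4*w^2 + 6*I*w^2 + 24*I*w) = w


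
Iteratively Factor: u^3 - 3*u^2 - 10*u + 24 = (u - 4)*(u^2 + u - 6) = (u - 4)*(u - 2)*(u + 3)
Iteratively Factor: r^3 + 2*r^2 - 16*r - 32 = (r + 4)*(r^2 - 2*r - 8) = (r - 4)*(r + 4)*(r + 2)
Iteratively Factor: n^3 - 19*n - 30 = (n - 5)*(n^2 + 5*n + 6) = (n - 5)*(n + 2)*(n + 3)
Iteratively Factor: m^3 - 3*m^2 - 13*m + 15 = (m - 1)*(m^2 - 2*m - 15) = (m - 5)*(m - 1)*(m + 3)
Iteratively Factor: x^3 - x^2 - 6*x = (x + 2)*(x^2 - 3*x) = (x - 3)*(x + 2)*(x)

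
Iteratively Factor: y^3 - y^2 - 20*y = (y - 5)*(y^2 + 4*y) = (y - 5)*(y + 4)*(y)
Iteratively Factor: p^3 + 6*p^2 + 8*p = (p)*(p^2 + 6*p + 8) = p*(p + 2)*(p + 4)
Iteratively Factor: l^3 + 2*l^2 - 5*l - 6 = (l + 1)*(l^2 + l - 6) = (l + 1)*(l + 3)*(l - 2)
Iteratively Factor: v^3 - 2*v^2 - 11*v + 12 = (v + 3)*(v^2 - 5*v + 4) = (v - 1)*(v + 3)*(v - 4)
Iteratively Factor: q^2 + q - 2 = (q + 2)*(q - 1)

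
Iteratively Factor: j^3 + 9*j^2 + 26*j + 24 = (j + 2)*(j^2 + 7*j + 12) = (j + 2)*(j + 3)*(j + 4)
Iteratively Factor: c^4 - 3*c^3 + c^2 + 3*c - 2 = (c + 1)*(c^3 - 4*c^2 + 5*c - 2) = (c - 1)*(c + 1)*(c^2 - 3*c + 2) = (c - 2)*(c - 1)*(c + 1)*(c - 1)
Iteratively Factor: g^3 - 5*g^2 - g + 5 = (g - 1)*(g^2 - 4*g - 5) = (g - 1)*(g + 1)*(g - 5)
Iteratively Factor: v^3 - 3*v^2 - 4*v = (v)*(v^2 - 3*v - 4) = v*(v - 4)*(v + 1)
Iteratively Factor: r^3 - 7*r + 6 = (r + 3)*(r^2 - 3*r + 2) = (r - 2)*(r + 3)*(r - 1)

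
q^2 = q^2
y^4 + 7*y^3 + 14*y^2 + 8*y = y*(y + 1)*(y + 2)*(y + 4)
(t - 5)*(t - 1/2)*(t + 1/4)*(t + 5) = t^4 - t^3/4 - 201*t^2/8 + 25*t/4 + 25/8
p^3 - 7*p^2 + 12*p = p*(p - 4)*(p - 3)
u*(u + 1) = u^2 + u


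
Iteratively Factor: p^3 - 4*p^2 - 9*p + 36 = (p + 3)*(p^2 - 7*p + 12) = (p - 3)*(p + 3)*(p - 4)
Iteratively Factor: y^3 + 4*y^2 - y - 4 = (y + 1)*(y^2 + 3*y - 4) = (y + 1)*(y + 4)*(y - 1)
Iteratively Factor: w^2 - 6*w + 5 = (w - 1)*(w - 5)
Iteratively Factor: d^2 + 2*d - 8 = (d + 4)*(d - 2)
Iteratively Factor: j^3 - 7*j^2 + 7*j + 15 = (j + 1)*(j^2 - 8*j + 15) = (j - 5)*(j + 1)*(j - 3)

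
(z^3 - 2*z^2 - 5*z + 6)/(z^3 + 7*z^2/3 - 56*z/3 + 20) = 3*(z^3 - 2*z^2 - 5*z + 6)/(3*z^3 + 7*z^2 - 56*z + 60)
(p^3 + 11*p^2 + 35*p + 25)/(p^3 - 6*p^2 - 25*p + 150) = (p^2 + 6*p + 5)/(p^2 - 11*p + 30)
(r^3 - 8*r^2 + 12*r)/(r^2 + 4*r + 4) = r*(r^2 - 8*r + 12)/(r^2 + 4*r + 4)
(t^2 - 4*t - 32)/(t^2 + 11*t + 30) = (t^2 - 4*t - 32)/(t^2 + 11*t + 30)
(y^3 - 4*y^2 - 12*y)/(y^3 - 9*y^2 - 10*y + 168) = y*(y + 2)/(y^2 - 3*y - 28)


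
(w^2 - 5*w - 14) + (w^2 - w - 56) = 2*w^2 - 6*w - 70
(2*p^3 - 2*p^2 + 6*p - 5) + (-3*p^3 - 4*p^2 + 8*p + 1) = -p^3 - 6*p^2 + 14*p - 4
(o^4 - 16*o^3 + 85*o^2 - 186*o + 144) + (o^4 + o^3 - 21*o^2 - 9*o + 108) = 2*o^4 - 15*o^3 + 64*o^2 - 195*o + 252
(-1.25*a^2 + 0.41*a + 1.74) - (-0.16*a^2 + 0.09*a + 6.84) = -1.09*a^2 + 0.32*a - 5.1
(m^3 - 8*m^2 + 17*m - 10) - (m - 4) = m^3 - 8*m^2 + 16*m - 6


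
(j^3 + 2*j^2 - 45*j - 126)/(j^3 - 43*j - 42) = (j + 3)/(j + 1)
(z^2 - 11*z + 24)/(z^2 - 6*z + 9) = (z - 8)/(z - 3)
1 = 1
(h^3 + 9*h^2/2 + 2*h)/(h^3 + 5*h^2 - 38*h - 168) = h*(2*h + 1)/(2*(h^2 + h - 42))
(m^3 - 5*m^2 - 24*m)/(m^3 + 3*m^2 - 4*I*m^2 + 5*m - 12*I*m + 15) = m*(m - 8)/(m^2 - 4*I*m + 5)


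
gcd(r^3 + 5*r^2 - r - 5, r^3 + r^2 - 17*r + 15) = r^2 + 4*r - 5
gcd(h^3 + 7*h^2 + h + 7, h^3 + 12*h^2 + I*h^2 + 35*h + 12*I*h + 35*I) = h^2 + h*(7 + I) + 7*I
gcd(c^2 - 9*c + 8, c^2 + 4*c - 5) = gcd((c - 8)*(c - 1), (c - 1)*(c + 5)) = c - 1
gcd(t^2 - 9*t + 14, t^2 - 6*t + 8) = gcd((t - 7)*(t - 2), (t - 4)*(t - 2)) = t - 2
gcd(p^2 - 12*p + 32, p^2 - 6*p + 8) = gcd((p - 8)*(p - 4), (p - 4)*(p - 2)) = p - 4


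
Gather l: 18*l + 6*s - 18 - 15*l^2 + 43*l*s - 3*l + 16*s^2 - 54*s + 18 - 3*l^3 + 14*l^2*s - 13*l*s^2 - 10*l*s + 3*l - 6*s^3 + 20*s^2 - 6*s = -3*l^3 + l^2*(14*s - 15) + l*(-13*s^2 + 33*s + 18) - 6*s^3 + 36*s^2 - 54*s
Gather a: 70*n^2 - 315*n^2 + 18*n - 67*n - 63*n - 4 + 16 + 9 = -245*n^2 - 112*n + 21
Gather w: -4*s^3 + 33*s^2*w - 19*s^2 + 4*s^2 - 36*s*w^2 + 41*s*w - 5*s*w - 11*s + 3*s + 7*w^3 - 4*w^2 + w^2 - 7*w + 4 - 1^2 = -4*s^3 - 15*s^2 - 8*s + 7*w^3 + w^2*(-36*s - 3) + w*(33*s^2 + 36*s - 7) + 3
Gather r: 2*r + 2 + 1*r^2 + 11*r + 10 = r^2 + 13*r + 12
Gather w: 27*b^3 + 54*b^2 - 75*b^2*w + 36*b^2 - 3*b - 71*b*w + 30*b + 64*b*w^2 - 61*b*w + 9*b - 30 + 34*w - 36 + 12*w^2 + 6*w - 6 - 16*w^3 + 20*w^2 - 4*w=27*b^3 + 90*b^2 + 36*b - 16*w^3 + w^2*(64*b + 32) + w*(-75*b^2 - 132*b + 36) - 72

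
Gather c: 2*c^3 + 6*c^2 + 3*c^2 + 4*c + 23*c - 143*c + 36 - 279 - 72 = 2*c^3 + 9*c^2 - 116*c - 315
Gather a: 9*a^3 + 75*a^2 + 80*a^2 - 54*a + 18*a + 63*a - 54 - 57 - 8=9*a^3 + 155*a^2 + 27*a - 119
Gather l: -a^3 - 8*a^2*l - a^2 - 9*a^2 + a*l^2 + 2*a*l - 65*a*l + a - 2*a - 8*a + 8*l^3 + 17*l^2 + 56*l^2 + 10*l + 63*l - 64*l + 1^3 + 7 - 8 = -a^3 - 10*a^2 - 9*a + 8*l^3 + l^2*(a + 73) + l*(-8*a^2 - 63*a + 9)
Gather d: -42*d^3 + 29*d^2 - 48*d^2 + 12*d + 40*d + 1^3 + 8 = -42*d^3 - 19*d^2 + 52*d + 9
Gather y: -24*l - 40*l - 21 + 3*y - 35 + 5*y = -64*l + 8*y - 56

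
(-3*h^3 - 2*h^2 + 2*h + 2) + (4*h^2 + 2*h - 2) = -3*h^3 + 2*h^2 + 4*h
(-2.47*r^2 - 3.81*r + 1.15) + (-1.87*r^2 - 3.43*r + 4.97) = -4.34*r^2 - 7.24*r + 6.12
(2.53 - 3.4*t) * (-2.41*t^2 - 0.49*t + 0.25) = 8.194*t^3 - 4.4313*t^2 - 2.0897*t + 0.6325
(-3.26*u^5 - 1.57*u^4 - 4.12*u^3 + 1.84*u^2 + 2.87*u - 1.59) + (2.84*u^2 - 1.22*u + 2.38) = -3.26*u^5 - 1.57*u^4 - 4.12*u^3 + 4.68*u^2 + 1.65*u + 0.79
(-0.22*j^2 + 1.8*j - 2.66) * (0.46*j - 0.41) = -0.1012*j^3 + 0.9182*j^2 - 1.9616*j + 1.0906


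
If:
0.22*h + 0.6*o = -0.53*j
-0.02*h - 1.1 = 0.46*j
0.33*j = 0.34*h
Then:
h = -2.23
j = -2.29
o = 2.84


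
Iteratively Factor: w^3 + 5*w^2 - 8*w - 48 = (w + 4)*(w^2 + w - 12) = (w - 3)*(w + 4)*(w + 4)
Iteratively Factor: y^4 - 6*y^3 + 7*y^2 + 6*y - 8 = (y - 4)*(y^3 - 2*y^2 - y + 2) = (y - 4)*(y - 2)*(y^2 - 1) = (y - 4)*(y - 2)*(y + 1)*(y - 1)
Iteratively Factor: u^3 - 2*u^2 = (u)*(u^2 - 2*u) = u^2*(u - 2)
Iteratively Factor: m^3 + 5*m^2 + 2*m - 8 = (m + 4)*(m^2 + m - 2) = (m - 1)*(m + 4)*(m + 2)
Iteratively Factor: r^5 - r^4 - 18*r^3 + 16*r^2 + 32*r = (r - 4)*(r^4 + 3*r^3 - 6*r^2 - 8*r) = (r - 4)*(r + 1)*(r^3 + 2*r^2 - 8*r) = (r - 4)*(r + 1)*(r + 4)*(r^2 - 2*r) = r*(r - 4)*(r + 1)*(r + 4)*(r - 2)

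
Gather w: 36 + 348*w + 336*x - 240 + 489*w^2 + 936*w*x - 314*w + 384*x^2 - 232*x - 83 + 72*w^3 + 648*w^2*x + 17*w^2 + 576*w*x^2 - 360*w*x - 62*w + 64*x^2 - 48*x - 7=72*w^3 + w^2*(648*x + 506) + w*(576*x^2 + 576*x - 28) + 448*x^2 + 56*x - 294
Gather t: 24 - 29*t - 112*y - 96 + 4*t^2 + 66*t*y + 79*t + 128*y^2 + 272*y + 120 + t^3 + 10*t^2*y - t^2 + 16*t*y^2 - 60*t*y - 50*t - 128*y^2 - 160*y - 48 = t^3 + t^2*(10*y + 3) + t*(16*y^2 + 6*y)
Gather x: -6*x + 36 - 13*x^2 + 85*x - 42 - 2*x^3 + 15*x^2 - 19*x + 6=-2*x^3 + 2*x^2 + 60*x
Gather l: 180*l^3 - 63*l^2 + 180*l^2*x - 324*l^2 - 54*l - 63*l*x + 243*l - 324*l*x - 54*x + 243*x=180*l^3 + l^2*(180*x - 387) + l*(189 - 387*x) + 189*x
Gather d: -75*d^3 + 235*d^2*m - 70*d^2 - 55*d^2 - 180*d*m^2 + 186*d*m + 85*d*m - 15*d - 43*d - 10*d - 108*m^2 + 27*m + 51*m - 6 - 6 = -75*d^3 + d^2*(235*m - 125) + d*(-180*m^2 + 271*m - 68) - 108*m^2 + 78*m - 12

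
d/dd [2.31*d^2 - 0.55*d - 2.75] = 4.62*d - 0.55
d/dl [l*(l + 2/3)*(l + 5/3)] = 3*l^2 + 14*l/3 + 10/9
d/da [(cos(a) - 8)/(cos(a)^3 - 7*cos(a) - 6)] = (3*cos(a)/2 - 12*cos(2*a) + cos(3*a)/2 + 50)*sin(a)/(-cos(a)^3 + 7*cos(a) + 6)^2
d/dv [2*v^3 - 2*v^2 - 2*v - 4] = 6*v^2 - 4*v - 2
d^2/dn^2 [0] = 0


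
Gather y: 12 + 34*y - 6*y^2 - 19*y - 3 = -6*y^2 + 15*y + 9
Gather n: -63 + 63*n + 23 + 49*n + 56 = 112*n + 16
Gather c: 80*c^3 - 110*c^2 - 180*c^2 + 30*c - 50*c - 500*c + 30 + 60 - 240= 80*c^3 - 290*c^2 - 520*c - 150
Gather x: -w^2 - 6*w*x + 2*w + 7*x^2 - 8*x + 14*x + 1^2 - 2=-w^2 + 2*w + 7*x^2 + x*(6 - 6*w) - 1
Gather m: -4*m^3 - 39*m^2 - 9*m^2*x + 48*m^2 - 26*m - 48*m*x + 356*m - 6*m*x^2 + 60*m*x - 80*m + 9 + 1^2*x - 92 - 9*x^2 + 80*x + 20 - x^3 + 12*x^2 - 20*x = -4*m^3 + m^2*(9 - 9*x) + m*(-6*x^2 + 12*x + 250) - x^3 + 3*x^2 + 61*x - 63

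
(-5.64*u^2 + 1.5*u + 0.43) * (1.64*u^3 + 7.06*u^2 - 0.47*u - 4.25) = -9.2496*u^5 - 37.3584*u^4 + 13.946*u^3 + 26.3008*u^2 - 6.5771*u - 1.8275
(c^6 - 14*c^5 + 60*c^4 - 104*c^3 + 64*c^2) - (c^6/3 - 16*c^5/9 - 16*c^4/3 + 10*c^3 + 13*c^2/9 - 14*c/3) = 2*c^6/3 - 110*c^5/9 + 196*c^4/3 - 114*c^3 + 563*c^2/9 + 14*c/3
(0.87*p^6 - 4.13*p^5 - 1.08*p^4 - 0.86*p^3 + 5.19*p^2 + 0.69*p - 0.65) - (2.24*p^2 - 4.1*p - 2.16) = 0.87*p^6 - 4.13*p^5 - 1.08*p^4 - 0.86*p^3 + 2.95*p^2 + 4.79*p + 1.51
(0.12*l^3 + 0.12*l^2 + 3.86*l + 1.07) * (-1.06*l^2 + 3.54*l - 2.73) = -0.1272*l^5 + 0.2976*l^4 - 3.9944*l^3 + 12.2026*l^2 - 6.75*l - 2.9211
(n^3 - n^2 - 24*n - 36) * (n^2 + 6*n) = n^5 + 5*n^4 - 30*n^3 - 180*n^2 - 216*n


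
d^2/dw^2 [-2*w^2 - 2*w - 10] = -4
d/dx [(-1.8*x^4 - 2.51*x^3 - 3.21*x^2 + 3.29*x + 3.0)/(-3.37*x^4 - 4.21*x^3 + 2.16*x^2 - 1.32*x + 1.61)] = (-0.880699999999997*x^6 - 29.4114*x^5 + 21.4542*x^4 + 63.1762*x^3 + 22.8975*x^2 - 23.2962*x + 9.2569)/(11.3569*x^8 + 28.3754*x^7 + 3.1657*x^6 - 9.2904*x^5 + 4.9286*x^4 - 19.2586*x^3 + 8.6976*x^2 - 4.2504*x + 2.5921)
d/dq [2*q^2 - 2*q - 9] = 4*q - 2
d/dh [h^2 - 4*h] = 2*h - 4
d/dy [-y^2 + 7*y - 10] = 7 - 2*y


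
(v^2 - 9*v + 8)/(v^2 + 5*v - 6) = (v - 8)/(v + 6)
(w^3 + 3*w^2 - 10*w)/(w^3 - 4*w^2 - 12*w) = (-w^2 - 3*w + 10)/(-w^2 + 4*w + 12)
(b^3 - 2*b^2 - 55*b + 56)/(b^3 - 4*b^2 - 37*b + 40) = (b + 7)/(b + 5)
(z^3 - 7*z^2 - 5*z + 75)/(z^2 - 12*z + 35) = (z^2 - 2*z - 15)/(z - 7)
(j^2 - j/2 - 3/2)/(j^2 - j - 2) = (j - 3/2)/(j - 2)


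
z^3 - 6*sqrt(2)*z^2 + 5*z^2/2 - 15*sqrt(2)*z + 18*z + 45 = (z + 5/2)*(z - 3*sqrt(2))^2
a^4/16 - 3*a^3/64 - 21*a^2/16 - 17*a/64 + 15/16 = (a/4 + 1/4)*(a/4 + 1)*(a - 5)*(a - 3/4)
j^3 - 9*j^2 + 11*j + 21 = (j - 7)*(j - 3)*(j + 1)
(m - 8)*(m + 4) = m^2 - 4*m - 32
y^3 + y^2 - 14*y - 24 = (y - 4)*(y + 2)*(y + 3)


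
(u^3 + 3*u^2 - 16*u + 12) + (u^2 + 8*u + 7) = u^3 + 4*u^2 - 8*u + 19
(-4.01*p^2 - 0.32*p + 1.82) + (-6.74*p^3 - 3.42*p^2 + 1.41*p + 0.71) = -6.74*p^3 - 7.43*p^2 + 1.09*p + 2.53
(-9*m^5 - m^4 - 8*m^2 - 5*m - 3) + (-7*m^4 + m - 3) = -9*m^5 - 8*m^4 - 8*m^2 - 4*m - 6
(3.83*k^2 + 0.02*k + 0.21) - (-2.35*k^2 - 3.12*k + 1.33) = 6.18*k^2 + 3.14*k - 1.12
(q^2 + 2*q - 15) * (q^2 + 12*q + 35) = q^4 + 14*q^3 + 44*q^2 - 110*q - 525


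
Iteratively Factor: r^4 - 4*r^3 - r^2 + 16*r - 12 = (r - 2)*(r^3 - 2*r^2 - 5*r + 6) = (r - 2)*(r - 1)*(r^2 - r - 6) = (r - 2)*(r - 1)*(r + 2)*(r - 3)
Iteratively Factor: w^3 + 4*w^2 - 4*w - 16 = (w + 2)*(w^2 + 2*w - 8) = (w + 2)*(w + 4)*(w - 2)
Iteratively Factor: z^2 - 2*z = (z)*(z - 2)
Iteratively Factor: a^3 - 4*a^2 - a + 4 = (a - 4)*(a^2 - 1) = (a - 4)*(a - 1)*(a + 1)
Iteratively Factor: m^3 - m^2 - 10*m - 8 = (m + 2)*(m^2 - 3*m - 4) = (m - 4)*(m + 2)*(m + 1)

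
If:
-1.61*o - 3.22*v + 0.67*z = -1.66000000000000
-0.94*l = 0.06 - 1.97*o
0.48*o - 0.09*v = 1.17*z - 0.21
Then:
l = 4.74527176272914*z - 0.71691366648417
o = 2.2642413487134*z - 0.311623779946761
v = 0.67133984028394 - 0.924046140195208*z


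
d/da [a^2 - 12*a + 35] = 2*a - 12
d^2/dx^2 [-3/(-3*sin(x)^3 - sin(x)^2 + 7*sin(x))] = 3*(-81*sin(x)^3 - 33*sin(x)^2 + 146*sin(x) + 69 - 169/sin(x) - 42/sin(x)^2 + 98/sin(x)^3)/(3*sin(x)^2 + sin(x) - 7)^3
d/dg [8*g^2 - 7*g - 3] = 16*g - 7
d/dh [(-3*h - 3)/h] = 3/h^2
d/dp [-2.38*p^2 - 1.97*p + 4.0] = -4.76*p - 1.97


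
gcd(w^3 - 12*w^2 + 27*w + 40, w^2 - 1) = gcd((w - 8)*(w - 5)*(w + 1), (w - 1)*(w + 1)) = w + 1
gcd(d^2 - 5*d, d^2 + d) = d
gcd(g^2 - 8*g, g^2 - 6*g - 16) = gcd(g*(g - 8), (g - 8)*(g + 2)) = g - 8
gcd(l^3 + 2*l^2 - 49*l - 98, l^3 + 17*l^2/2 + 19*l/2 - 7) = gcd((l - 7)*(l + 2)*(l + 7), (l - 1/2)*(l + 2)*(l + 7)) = l^2 + 9*l + 14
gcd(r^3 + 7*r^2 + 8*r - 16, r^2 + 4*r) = r + 4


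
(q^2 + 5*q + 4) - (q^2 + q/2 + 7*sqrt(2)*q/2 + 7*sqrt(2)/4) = -7*sqrt(2)*q/2 + 9*q/2 - 7*sqrt(2)/4 + 4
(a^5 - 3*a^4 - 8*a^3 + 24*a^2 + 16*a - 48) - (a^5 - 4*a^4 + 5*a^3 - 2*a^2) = a^4 - 13*a^3 + 26*a^2 + 16*a - 48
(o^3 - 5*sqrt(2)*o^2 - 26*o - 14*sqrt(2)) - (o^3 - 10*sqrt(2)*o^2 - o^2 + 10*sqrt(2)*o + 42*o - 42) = o^2 + 5*sqrt(2)*o^2 - 68*o - 10*sqrt(2)*o - 14*sqrt(2) + 42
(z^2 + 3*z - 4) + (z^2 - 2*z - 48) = 2*z^2 + z - 52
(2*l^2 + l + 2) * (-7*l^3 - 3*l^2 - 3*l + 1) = -14*l^5 - 13*l^4 - 23*l^3 - 7*l^2 - 5*l + 2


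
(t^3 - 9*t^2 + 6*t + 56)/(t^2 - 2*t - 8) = t - 7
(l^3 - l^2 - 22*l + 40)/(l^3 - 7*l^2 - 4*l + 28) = (l^2 + l - 20)/(l^2 - 5*l - 14)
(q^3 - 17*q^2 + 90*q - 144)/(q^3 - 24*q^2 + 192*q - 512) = (q^2 - 9*q + 18)/(q^2 - 16*q + 64)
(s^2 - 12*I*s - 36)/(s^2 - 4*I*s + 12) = (s - 6*I)/(s + 2*I)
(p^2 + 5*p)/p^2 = (p + 5)/p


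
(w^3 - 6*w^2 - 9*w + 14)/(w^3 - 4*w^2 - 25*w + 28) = (w + 2)/(w + 4)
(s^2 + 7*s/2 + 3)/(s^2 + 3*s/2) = (s + 2)/s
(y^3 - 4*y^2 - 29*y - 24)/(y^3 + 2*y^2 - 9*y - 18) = (y^2 - 7*y - 8)/(y^2 - y - 6)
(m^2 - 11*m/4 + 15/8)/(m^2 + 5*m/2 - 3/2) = (8*m^2 - 22*m + 15)/(4*(2*m^2 + 5*m - 3))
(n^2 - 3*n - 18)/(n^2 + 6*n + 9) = (n - 6)/(n + 3)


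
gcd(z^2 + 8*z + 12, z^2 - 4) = z + 2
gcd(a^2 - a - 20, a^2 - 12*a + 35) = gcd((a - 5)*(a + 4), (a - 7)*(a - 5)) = a - 5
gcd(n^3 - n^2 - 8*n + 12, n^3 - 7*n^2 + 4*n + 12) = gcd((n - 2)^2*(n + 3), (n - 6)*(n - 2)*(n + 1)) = n - 2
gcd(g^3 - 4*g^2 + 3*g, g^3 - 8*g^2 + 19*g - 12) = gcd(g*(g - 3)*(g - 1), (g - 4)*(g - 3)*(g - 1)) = g^2 - 4*g + 3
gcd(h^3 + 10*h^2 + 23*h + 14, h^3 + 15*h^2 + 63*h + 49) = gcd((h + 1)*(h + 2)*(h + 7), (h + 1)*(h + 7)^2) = h^2 + 8*h + 7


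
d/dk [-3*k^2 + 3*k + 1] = 3 - 6*k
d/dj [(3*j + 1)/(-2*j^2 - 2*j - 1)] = (6*j^2 + 4*j - 1)/(4*j^4 + 8*j^3 + 8*j^2 + 4*j + 1)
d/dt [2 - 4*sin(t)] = -4*cos(t)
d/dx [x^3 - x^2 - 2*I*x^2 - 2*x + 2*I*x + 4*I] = 3*x^2 - 2*x - 4*I*x - 2 + 2*I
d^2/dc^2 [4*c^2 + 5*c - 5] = 8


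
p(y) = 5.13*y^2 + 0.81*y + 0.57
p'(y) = 10.26*y + 0.81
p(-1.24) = 7.45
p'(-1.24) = -11.91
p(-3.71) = 68.17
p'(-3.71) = -37.25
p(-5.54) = 153.53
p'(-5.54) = -56.03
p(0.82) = 4.68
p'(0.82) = 9.22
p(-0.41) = 1.10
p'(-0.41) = -3.40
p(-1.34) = 8.70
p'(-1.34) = -12.94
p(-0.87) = 3.75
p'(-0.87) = -8.12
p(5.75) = 174.84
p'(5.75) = 59.80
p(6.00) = 190.11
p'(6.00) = 62.37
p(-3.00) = 44.31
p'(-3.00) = -29.97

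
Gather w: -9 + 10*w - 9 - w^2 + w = -w^2 + 11*w - 18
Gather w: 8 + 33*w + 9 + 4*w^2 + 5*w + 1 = 4*w^2 + 38*w + 18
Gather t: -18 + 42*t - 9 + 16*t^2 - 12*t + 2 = 16*t^2 + 30*t - 25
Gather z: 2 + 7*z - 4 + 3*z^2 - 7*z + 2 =3*z^2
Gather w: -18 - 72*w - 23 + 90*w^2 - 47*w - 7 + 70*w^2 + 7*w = 160*w^2 - 112*w - 48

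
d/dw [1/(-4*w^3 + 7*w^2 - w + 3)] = (12*w^2 - 14*w + 1)/(4*w^3 - 7*w^2 + w - 3)^2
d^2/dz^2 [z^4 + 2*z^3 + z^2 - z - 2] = 12*z^2 + 12*z + 2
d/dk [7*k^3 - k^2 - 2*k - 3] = 21*k^2 - 2*k - 2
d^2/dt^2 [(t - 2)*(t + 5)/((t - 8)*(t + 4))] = 2*(7*t^3 + 66*t^2 + 408*t + 160)/(t^6 - 12*t^5 - 48*t^4 + 704*t^3 + 1536*t^2 - 12288*t - 32768)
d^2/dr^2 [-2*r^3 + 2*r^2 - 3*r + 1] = 4 - 12*r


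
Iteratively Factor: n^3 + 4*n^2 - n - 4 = (n + 4)*(n^2 - 1) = (n + 1)*(n + 4)*(n - 1)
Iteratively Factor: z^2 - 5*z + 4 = (z - 4)*(z - 1)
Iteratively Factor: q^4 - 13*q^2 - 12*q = (q + 3)*(q^3 - 3*q^2 - 4*q) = (q - 4)*(q + 3)*(q^2 + q) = q*(q - 4)*(q + 3)*(q + 1)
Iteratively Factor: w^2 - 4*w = (w - 4)*(w)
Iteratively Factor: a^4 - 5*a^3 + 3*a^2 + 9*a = (a - 3)*(a^3 - 2*a^2 - 3*a) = (a - 3)^2*(a^2 + a) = a*(a - 3)^2*(a + 1)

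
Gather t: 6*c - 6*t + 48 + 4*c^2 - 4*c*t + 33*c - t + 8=4*c^2 + 39*c + t*(-4*c - 7) + 56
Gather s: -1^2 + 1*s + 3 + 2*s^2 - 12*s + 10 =2*s^2 - 11*s + 12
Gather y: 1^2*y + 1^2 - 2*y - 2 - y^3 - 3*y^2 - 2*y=-y^3 - 3*y^2 - 3*y - 1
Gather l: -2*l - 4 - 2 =-2*l - 6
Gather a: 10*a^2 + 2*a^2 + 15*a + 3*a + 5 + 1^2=12*a^2 + 18*a + 6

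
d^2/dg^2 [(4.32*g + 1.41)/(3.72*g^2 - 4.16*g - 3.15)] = ((25.452 - 96.4224*g)*(-3.72*g^2 + 4.16*g + 3.15) - (4.32*g + 1.41)*(7.44*g - 4.16)*(14.88*g - 8.32))/(-3.72*g^2 + 4.16*g + 3.15)^3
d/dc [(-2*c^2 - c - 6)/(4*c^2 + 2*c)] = 3*(4*c + 1)/(c^2*(4*c^2 + 4*c + 1))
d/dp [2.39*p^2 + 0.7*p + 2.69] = 4.78*p + 0.7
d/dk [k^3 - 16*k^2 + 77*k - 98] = 3*k^2 - 32*k + 77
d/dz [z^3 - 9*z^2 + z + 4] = 3*z^2 - 18*z + 1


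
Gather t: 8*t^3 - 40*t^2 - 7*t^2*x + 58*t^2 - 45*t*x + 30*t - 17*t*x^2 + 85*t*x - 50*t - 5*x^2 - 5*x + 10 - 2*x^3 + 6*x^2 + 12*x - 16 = 8*t^3 + t^2*(18 - 7*x) + t*(-17*x^2 + 40*x - 20) - 2*x^3 + x^2 + 7*x - 6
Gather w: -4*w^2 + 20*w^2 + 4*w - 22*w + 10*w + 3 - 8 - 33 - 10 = 16*w^2 - 8*w - 48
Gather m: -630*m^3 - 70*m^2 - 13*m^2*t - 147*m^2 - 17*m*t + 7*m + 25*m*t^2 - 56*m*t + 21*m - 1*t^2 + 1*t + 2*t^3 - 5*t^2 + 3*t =-630*m^3 + m^2*(-13*t - 217) + m*(25*t^2 - 73*t + 28) + 2*t^3 - 6*t^2 + 4*t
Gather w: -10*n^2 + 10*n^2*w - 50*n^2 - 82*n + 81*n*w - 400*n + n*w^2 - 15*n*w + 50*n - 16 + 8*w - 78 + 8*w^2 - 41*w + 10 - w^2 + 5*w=-60*n^2 - 432*n + w^2*(n + 7) + w*(10*n^2 + 66*n - 28) - 84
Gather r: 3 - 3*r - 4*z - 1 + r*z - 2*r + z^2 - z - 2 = r*(z - 5) + z^2 - 5*z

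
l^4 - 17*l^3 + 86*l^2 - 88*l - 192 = (l - 8)*(l - 6)*(l - 4)*(l + 1)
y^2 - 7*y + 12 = (y - 4)*(y - 3)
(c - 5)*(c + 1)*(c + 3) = c^3 - c^2 - 17*c - 15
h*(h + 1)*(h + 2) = h^3 + 3*h^2 + 2*h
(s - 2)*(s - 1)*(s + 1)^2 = s^4 - s^3 - 3*s^2 + s + 2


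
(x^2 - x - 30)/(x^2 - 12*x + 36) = (x + 5)/(x - 6)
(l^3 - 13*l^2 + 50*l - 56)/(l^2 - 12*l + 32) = (l^2 - 9*l + 14)/(l - 8)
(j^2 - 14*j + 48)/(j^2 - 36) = (j - 8)/(j + 6)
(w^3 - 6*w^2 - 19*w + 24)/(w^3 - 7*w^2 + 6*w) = (w^2 - 5*w - 24)/(w*(w - 6))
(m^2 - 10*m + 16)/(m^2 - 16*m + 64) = (m - 2)/(m - 8)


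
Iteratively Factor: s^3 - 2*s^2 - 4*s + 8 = (s - 2)*(s^2 - 4) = (s - 2)^2*(s + 2)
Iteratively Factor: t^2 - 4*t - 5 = (t + 1)*(t - 5)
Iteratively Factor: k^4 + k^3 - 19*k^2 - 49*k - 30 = (k + 2)*(k^3 - k^2 - 17*k - 15) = (k - 5)*(k + 2)*(k^2 + 4*k + 3) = (k - 5)*(k + 1)*(k + 2)*(k + 3)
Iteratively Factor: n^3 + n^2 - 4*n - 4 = (n + 2)*(n^2 - n - 2) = (n + 1)*(n + 2)*(n - 2)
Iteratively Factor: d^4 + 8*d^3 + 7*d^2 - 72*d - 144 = (d - 3)*(d^3 + 11*d^2 + 40*d + 48) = (d - 3)*(d + 4)*(d^2 + 7*d + 12) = (d - 3)*(d + 4)^2*(d + 3)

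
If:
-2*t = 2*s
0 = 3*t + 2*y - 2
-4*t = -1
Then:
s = -1/4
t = 1/4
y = 5/8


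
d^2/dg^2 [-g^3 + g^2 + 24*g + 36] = 2 - 6*g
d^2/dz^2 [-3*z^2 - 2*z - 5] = -6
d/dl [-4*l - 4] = -4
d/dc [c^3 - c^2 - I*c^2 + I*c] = 3*c^2 - 2*c - 2*I*c + I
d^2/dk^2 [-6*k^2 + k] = -12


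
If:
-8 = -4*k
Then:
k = 2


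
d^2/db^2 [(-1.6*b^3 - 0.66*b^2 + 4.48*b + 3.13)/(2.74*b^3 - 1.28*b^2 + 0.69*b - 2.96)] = (2.8421709430404e-14*b^7 - 21.133072*b^6 + 219.954048*b^5 + 39.4790159999999*b^4 - 243.405568*b^3 + 536.900412*b^2 - 50.227488*b - 14.00291)/(20.570824*b^9 - 28.829184*b^8 + 29.00838*b^7 - 83.284448*b^6 + 69.592902*b^5 - 49.954272*b^4 + 88.034493*b^3 - 37.872312*b^2 + 18.136512*b - 25.934336)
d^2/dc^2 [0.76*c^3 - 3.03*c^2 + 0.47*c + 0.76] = 4.56*c - 6.06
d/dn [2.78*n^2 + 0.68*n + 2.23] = 5.56*n + 0.68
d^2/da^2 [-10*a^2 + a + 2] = -20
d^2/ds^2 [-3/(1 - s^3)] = 18*s*(2*s^3 + 1)/(s^3 - 1)^3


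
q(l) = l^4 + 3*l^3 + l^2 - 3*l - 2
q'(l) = 4*l^3 + 9*l^2 + 2*l - 3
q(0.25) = -2.64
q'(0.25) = -1.88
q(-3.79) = 66.74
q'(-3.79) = -99.06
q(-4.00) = 90.00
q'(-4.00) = -123.00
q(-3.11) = 20.31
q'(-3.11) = -42.49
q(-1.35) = -0.19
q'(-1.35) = 0.86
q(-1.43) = -0.26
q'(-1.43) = 0.85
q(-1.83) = -0.33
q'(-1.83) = -1.03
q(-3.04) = 17.49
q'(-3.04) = -38.28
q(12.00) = 26026.00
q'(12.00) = 8229.00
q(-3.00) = 16.00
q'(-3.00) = -36.00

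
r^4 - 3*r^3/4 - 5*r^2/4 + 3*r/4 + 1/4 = (r - 1)^2*(r + 1/4)*(r + 1)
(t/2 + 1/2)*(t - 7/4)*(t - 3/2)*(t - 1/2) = t^4/2 - 11*t^3/8 + t^2/4 + 47*t/32 - 21/32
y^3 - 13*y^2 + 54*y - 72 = (y - 6)*(y - 4)*(y - 3)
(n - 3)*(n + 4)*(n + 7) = n^3 + 8*n^2 - 5*n - 84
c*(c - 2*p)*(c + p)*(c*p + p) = c^4*p - c^3*p^2 + c^3*p - 2*c^2*p^3 - c^2*p^2 - 2*c*p^3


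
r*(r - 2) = r^2 - 2*r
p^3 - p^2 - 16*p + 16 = (p - 4)*(p - 1)*(p + 4)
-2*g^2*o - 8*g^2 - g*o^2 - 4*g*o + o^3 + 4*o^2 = (-2*g + o)*(g + o)*(o + 4)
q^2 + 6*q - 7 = (q - 1)*(q + 7)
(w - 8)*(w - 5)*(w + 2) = w^3 - 11*w^2 + 14*w + 80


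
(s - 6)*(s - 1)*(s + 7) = s^3 - 43*s + 42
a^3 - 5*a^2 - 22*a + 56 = (a - 7)*(a - 2)*(a + 4)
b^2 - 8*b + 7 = (b - 7)*(b - 1)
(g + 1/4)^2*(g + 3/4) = g^3 + 5*g^2/4 + 7*g/16 + 3/64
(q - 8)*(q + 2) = q^2 - 6*q - 16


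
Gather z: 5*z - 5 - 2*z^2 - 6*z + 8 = -2*z^2 - z + 3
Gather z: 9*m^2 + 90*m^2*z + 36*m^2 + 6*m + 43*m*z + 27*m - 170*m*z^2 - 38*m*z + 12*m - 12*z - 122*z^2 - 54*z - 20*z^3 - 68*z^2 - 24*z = 45*m^2 + 45*m - 20*z^3 + z^2*(-170*m - 190) + z*(90*m^2 + 5*m - 90)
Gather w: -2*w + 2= 2 - 2*w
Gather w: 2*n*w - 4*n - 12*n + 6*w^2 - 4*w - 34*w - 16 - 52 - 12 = -16*n + 6*w^2 + w*(2*n - 38) - 80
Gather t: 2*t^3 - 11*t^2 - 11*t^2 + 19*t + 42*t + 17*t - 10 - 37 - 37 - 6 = 2*t^3 - 22*t^2 + 78*t - 90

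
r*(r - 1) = r^2 - r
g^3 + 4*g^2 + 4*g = g*(g + 2)^2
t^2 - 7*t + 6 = (t - 6)*(t - 1)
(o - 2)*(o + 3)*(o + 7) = o^3 + 8*o^2 + o - 42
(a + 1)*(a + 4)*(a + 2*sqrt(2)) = a^3 + 2*sqrt(2)*a^2 + 5*a^2 + 4*a + 10*sqrt(2)*a + 8*sqrt(2)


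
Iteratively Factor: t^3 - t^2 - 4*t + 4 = (t + 2)*(t^2 - 3*t + 2) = (t - 2)*(t + 2)*(t - 1)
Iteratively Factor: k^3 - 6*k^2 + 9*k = (k)*(k^2 - 6*k + 9) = k*(k - 3)*(k - 3)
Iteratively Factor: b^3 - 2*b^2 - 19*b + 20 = (b + 4)*(b^2 - 6*b + 5) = (b - 1)*(b + 4)*(b - 5)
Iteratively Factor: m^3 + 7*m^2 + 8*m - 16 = (m - 1)*(m^2 + 8*m + 16) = (m - 1)*(m + 4)*(m + 4)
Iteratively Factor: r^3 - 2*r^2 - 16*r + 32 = (r - 4)*(r^2 + 2*r - 8) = (r - 4)*(r + 4)*(r - 2)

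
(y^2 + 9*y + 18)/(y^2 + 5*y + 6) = (y + 6)/(y + 2)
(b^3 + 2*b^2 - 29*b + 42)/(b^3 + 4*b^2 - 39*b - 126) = (b^2 - 5*b + 6)/(b^2 - 3*b - 18)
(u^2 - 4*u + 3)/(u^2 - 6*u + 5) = (u - 3)/(u - 5)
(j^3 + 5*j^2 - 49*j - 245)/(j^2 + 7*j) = j - 2 - 35/j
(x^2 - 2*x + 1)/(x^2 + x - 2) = (x - 1)/(x + 2)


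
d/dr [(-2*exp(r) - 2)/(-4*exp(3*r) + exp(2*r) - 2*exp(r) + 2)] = 2*(-2*(exp(r) + 1)*(6*exp(2*r) - exp(r) + 1) + 4*exp(3*r) - exp(2*r) + 2*exp(r) - 2)*exp(r)/(4*exp(3*r) - exp(2*r) + 2*exp(r) - 2)^2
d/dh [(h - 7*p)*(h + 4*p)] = 2*h - 3*p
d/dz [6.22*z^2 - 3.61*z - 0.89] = 12.44*z - 3.61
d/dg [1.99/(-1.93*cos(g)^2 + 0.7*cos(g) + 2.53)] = (1.393 - 7.6814*cos(g))*sin(g)/(-1.93*cos(g)^2 + 0.7*cos(g) + 2.53)^2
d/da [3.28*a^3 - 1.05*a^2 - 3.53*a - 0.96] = 9.84*a^2 - 2.1*a - 3.53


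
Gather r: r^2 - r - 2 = r^2 - r - 2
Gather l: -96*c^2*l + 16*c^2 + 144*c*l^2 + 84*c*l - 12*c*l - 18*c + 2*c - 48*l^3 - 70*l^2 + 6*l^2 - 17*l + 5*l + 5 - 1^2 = 16*c^2 - 16*c - 48*l^3 + l^2*(144*c - 64) + l*(-96*c^2 + 72*c - 12) + 4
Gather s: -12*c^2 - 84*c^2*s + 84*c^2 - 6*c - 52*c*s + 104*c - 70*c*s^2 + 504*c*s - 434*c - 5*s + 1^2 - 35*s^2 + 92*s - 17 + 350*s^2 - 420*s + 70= 72*c^2 - 336*c + s^2*(315 - 70*c) + s*(-84*c^2 + 452*c - 333) + 54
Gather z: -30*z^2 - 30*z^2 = -60*z^2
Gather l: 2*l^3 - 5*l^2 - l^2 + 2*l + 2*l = 2*l^3 - 6*l^2 + 4*l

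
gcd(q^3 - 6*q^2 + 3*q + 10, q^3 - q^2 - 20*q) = q - 5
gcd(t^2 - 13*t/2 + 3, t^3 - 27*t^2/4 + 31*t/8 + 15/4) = t - 6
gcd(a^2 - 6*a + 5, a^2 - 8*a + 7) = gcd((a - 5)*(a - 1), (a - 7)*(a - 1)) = a - 1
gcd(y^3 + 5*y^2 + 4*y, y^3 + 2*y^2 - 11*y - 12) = y^2 + 5*y + 4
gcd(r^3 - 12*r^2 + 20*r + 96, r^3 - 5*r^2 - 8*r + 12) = r^2 - 4*r - 12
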